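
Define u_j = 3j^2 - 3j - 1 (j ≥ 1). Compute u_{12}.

u_{12} = 3·12^2 - 3·12 - 1 = 395.

395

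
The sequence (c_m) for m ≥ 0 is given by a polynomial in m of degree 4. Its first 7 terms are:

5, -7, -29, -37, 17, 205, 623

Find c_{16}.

55733

1st diffs: -12, -22, -8, 54, 188, 418.
2nd diffs: -10, 14, 62, 134, 230.
3rd diffs: 24, 48, 72, 96.
4th diffs: 24, 24, 24 (constant).
So c_m = m^4 - 2m^3 - 6m^2 - 5m + 5.
Evaluating at m = 16 gives c_{16} = 55733.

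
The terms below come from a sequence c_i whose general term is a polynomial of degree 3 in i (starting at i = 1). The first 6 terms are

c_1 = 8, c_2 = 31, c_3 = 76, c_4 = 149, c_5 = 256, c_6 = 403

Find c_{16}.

1st diffs: 23, 45, 73, 107, 147.
2nd diffs: 22, 28, 34, 40.
3rd diffs: 6, 6, 6 (constant).
Newton forward-difference form: c_i = 8 + 23·C(i-1,1) + 22·C(i-1,2) + 6·C(i-1,3).
At i = 16: i-1 = 15, so c_{16} = 8 + 345 + 2310 + 2730 = 5393.

5393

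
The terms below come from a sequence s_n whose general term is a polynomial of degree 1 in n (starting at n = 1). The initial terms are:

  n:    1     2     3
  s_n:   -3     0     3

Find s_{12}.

1st diffs: 3, 3 (constant).
So s_n = 3n - 6.
Evaluating at n = 12 gives s_{12} = 30.

30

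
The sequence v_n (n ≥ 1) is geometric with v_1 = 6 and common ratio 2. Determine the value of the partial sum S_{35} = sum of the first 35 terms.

v_n = 6·2^(n-1).
S = 6·(2^35 - 1)/(2 - 1) = 6·(34359738368 - 1)/(1) = 206158430202.

206158430202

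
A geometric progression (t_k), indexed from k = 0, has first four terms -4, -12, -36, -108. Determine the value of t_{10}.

Common ratio r = 3.
t_k = (-4)·3^(k-0).
t_{10} = (-4)·3^10 = -236196.

-236196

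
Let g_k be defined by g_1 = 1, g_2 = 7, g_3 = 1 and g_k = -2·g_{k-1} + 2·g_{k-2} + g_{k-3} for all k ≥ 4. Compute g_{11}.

Iterate the recurrence:
g_4 = 13;  g_5 = -17;  g_6 = 61;  g_7 = -143;  g_8 = 391;  g_9 = -1007;  g_{10} = 2653;  g_{11} = -6929.

-6929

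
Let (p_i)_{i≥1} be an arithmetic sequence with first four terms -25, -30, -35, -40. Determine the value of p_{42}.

Common difference d = -5.
p_i = -25 + (i - 1)·(-5).
p_{42} = -25 + 41·(-5) = -230.

-230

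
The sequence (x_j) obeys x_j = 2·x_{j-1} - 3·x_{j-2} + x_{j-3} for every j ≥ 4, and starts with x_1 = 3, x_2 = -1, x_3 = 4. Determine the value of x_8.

-55

Compute successive terms:
x_4 = 14; x_5 = 15; x_6 = -8; x_7 = -47; x_8 = -55.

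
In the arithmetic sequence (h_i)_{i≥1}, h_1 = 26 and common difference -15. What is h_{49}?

-694

h_i = 26 + (i - 1)·(-15).
h_{49} = 26 + 48·(-15) = -694.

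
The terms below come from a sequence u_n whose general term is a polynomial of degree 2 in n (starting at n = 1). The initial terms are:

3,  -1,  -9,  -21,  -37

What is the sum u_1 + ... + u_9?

1st diffs: -4, -8, -12, -16.
2nd diffs: -4, -4, -4 (constant).
So u_n = -2n^2 + 2n + 3.
Continuing: -57, -81, -109, -141.
Summing n = 1..9 (9 terms) gives -453.

-453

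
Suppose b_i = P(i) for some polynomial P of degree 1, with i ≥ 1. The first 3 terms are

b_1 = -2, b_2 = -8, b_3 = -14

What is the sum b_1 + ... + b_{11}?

-352

1st diffs: -6, -6 (constant).
So b_i = -6i + 4.
Continuing: …, -20, -26, -32, -38, …, b_{11} = -62.
Summing i = 1..11 (11 terms) gives -352.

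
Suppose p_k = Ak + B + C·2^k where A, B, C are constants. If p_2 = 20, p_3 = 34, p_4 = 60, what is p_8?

788

Plug in k = 2, 3, 4: 2A + B + 4C = 20; 3A + B + 8C = 34; 4A + B + 16C = 60.
Subtracting the first from the second: A + 4C = 14.
Subtracting the second from the third: A + 8C = 26.
Solving: C = 3, A = 2, then B = 4.
Hence p_8 = 2·8 + 4 + 3·256 = 788.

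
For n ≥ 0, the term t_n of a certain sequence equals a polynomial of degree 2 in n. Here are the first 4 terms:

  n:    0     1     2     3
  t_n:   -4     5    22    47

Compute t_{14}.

1st diffs: 9, 17, 25.
2nd diffs: 8, 8 (constant).
Newton forward-difference form: t_n = -4 + 9·C(n,1) + 8·C(n,2).
At n = 14: n = 14, so t_{14} = -4 + 126 + 728 = 850.

850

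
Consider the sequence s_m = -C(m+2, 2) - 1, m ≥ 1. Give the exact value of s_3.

C(5, 2) = 10, so s_3 = -11.

-11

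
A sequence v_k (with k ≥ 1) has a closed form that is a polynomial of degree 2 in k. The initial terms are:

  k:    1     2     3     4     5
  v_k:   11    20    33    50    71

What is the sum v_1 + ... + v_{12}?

1st diffs: 9, 13, 17, 21.
2nd diffs: 4, 4, 4 (constant).
So v_k = 2k^2 + 3k + 6.
Continuing: …, 96, 125, 158, 195, …, v_{12} = 330.
Summing k = 1..12 (12 terms) gives 1606.

1606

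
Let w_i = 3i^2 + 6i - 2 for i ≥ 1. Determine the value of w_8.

238

w_8 = 3·8^2 + 6·8 - 2 = 238.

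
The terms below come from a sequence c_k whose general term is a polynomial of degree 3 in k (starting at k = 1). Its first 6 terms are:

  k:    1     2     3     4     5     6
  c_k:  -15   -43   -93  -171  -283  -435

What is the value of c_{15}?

1st diffs: -28, -50, -78, -112, -152.
2nd diffs: -22, -28, -34, -40.
3rd diffs: -6, -6, -6 (constant).
Newton forward-difference form: c_k = -15 + (-28)·C(k-1,1) + (-22)·C(k-1,2) + (-6)·C(k-1,3).
At k = 15: k-1 = 14, so c_{15} = -15 - 392 - 2002 - 2184 = -4593.

-4593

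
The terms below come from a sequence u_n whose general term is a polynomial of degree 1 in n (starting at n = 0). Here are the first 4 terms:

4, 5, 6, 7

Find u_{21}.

25

1st diffs: 1, 1, 1 (constant).
So u_n = n + 4.
Evaluating at n = 21 gives u_{21} = 25.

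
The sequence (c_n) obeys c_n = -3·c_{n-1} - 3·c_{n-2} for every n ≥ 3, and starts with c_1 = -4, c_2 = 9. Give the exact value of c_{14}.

Step forward from the initial values:
c_3 = -15  c_4 = 18  c_5 = -9  …  c_{11} = 243  c_{12} = 729  c_{13} = -2916  c_{14} = 6561.

6561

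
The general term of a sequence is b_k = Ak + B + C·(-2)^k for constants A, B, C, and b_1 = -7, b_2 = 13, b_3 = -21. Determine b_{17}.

Write the equations: A + B - 2C = -7; 2A + B + 4C = 13; 3A + B - 8C = -21.
Subtracting the first from the second: A + 6C = 20.
Subtracting the second from the third: A - 12C = -34.
Solving: C = 3, A = 2, then B = -3.
Hence b_{17} = 2·17 + (-3) + 3·(-131072) = -393185.

-393185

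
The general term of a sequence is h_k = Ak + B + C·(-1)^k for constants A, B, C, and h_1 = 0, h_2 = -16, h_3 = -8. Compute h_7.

At k = 1, 2, 3: A + B - C = 0; 2A + B + C = -16; 3A + B - C = -8.
Subtracting the first from the second: A + 2C = -16.
Subtracting the second from the third: A - 2C = 8.
Solving: C = -6, A = -4, then B = -2.
So h_k = -4·k + (-2) + (-6)·(-1)^k; at k=7 this is -24.

-24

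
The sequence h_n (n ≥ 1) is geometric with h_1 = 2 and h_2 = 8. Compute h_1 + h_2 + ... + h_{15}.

715827882

Common ratio r = 4.
h_n = 2·4^(n-1).
S = 2·(4^15 - 1)/(4 - 1) = 2·(1073741824 - 1)/(3) = 715827882.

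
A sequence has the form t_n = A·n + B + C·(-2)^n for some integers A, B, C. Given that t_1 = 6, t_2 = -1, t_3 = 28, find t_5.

86

Write the equations: A + B - 2C = 6; 2A + B + 4C = -1; 3A + B - 8C = 28.
Subtracting the first from the second: A + 6C = -7.
Subtracting the second from the third: A - 12C = 29.
Solving: C = -2, A = 5, then B = -3.
Therefore t_5 = 25 + (-3) + (-2)·(-32) = 86.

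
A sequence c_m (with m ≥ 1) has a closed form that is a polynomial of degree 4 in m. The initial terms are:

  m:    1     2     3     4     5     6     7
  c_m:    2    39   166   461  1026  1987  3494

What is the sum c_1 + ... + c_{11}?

53735

1st diffs: 37, 127, 295, 565, 961, 1507.
2nd diffs: 90, 168, 270, 396, 546.
3rd diffs: 78, 102, 126, 150.
4th diffs: 24, 24, 24 (constant).
So c_m = m^4 + 3m^3 + 2m^2 - 5m + 1.
Continuing: 5721, 8866, 13151, 18822.
Summing m = 1..11 (11 terms) gives 53735.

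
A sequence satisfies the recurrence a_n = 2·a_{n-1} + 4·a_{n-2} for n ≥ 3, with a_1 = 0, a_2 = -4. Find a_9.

-10752

Compute successive terms:
a_3 = -8; a_4 = -32; a_5 = -96; a_6 = -320; a_7 = -1024; a_8 = -3328; a_9 = -10752.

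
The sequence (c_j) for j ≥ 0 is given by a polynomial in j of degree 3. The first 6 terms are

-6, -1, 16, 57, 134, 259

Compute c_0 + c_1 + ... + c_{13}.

16751

1st diffs: 5, 17, 41, 77, 125.
2nd diffs: 12, 24, 36, 48.
3rd diffs: 12, 12, 12 (constant).
So c_j = 2j^3 + 3j - 6.
Continuing: …, 444, 701, 1042, 1479, …, c_{13} = 4427.
Summing j = 0..13 (14 terms) gives 16751.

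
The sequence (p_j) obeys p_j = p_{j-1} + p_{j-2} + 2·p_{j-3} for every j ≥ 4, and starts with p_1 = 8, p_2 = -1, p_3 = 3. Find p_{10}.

738

p_4 = 18, p_5 = 19, p_6 = 43, p_7 = 98, p_8 = 179, p_9 = 363, p_{10} = 738.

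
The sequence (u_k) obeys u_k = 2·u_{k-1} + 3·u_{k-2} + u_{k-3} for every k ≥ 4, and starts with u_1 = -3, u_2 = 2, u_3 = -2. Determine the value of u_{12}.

-14662

u_4 = -1;  u_5 = -6;  u_6 = -17;  u_7 = -53;  u_8 = -163;  u_9 = -502;  u_{10} = -1546;  u_{11} = -4761;  u_{12} = -14662.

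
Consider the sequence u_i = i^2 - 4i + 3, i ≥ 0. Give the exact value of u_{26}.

575

u_{26} = 1·26^2 - 4·26 + 3 = 575.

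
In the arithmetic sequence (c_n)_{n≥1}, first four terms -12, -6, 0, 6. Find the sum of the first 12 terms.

Common difference d = 6.
c_n = -12 + (n - 1)·6.
c_{12} = 54; S = 12·(-12 + 54)/2 = 252.

252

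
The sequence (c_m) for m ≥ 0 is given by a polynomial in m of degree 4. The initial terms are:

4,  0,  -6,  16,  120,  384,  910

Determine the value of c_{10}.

8514

1st diffs: -4, -6, 22, 104, 264, 526.
2nd diffs: -2, 28, 82, 160, 262.
3rd diffs: 30, 54, 78, 102.
4th diffs: 24, 24, 24 (constant).
Newton forward-difference form: c_m = 4 + (-4)·C(m,1) + (-2)·C(m,2) + 30·C(m,3) + 24·C(m,4).
At m = 10: m = 10, so c_{10} = 4 - 40 - 90 + 3600 + 5040 = 8514.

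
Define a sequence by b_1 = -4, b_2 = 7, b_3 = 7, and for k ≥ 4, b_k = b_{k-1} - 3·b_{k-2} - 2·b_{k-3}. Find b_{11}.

-1793

Step forward from the initial values:
b_4 = -6  b_5 = -41  b_6 = -37  b_7 = 98  b_8 = 291  b_9 = 71  b_{10} = -998  b_{11} = -1793.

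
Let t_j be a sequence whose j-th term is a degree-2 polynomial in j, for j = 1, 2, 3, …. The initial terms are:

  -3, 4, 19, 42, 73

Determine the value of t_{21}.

1657

1st diffs: 7, 15, 23, 31.
2nd diffs: 8, 8, 8 (constant).
Newton forward-difference form: t_j = -3 + 7·C(j-1,1) + 8·C(j-1,2).
At j = 21: j-1 = 20, so t_{21} = -3 + 140 + 1520 = 1657.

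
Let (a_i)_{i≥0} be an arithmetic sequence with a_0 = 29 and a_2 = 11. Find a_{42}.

Common difference d = (11 - 29) / (2 - 0) = -9.
a_i = 29 + (i - 0)·(-9).
a_{42} = 29 + 42·(-9) = -349.

-349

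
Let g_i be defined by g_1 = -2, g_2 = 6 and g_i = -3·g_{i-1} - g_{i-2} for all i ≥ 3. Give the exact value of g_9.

Compute successive terms:
g_3 = -16; g_4 = 42; g_5 = -110; g_6 = 288; g_7 = -754; g_8 = 1974; g_9 = -5168.

-5168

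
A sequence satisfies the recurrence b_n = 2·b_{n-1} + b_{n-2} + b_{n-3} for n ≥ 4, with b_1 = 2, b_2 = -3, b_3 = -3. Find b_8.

Iterate the recurrence:
b_4 = -7  b_5 = -20  b_6 = -50  b_7 = -127  b_8 = -324.

-324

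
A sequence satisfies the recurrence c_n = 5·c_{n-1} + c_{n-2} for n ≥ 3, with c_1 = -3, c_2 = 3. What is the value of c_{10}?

Compute successive terms:
c_3 = 12; c_4 = 63; c_5 = 327; c_6 = 1698; c_7 = 8817; c_8 = 45783; c_9 = 237732; c_{10} = 1234443.

1234443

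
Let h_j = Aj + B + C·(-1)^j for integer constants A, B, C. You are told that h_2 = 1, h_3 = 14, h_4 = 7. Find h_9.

32

The three given values yield: 2A + B + C = 1; 3A + B - C = 14; 4A + B + C = 7.
Subtracting the first from the second: A - 2C = 13.
Subtracting the second from the third: A + 2C = -7.
Solving: C = -5, A = 3, then B = 0.
So h_j = 3·j + 0 + (-5)·(-1)^j; at j=9 this is 32.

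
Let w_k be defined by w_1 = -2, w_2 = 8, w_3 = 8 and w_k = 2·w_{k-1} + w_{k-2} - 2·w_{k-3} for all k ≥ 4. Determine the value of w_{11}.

3408

Iterate the recurrence:
w_4 = 28, w_5 = 48, w_6 = 108, w_7 = 208, w_8 = 428, w_9 = 848, w_{10} = 1708, w_{11} = 3408.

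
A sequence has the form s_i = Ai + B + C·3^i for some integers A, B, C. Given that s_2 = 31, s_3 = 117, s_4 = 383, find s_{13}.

Plug in i = 2, 3, 4: 2A + B + 9C = 31; 3A + B + 27C = 117; 4A + B + 81C = 383.
Subtracting the first from the second: A + 18C = 86.
Subtracting the second from the third: A + 54C = 266.
Solving: C = 5, A = -4, then B = -6.
Therefore s_{13} = -52 + (-6) + 5·1594323 = 7971557.

7971557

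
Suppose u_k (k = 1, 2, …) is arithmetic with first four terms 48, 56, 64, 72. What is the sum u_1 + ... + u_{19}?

2280

Common difference d = 8.
u_k = 48 + (k - 1)·8.
u_{19} = 192; S = 19·(48 + 192)/2 = 2280.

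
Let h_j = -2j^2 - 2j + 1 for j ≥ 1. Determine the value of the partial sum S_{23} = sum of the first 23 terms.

-9177

Over j = 1..23: Σj = 276, Σj² = 4324.
Total = (-2)·4324 + (-2)·276 + (1)·23 = -9177.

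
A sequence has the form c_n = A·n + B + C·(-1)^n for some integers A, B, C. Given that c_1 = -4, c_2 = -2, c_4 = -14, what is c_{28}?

-158

Plug in n = 1, 2, 4: A + B - C = -4; 2A + B + C = -2; 4A + B + C = -14.
Subtracting the first from the second: A + 2C = 2.
Subtracting the second from the third: 2A = -12.
Solving: C = 4, A = -6, then B = 6.
Hence c_{28} = -6·28 + 6 + 4·1 = -158.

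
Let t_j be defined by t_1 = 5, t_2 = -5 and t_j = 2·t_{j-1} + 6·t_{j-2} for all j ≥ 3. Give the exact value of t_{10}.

Iterate the recurrence:
t_3 = 20, t_4 = 10, t_5 = 140, t_6 = 340, t_7 = 1520, t_8 = 5080, t_9 = 19280, t_{10} = 69040.

69040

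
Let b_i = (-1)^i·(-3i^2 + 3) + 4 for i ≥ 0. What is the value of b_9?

244

(-1)^9 = -1; -3i^2 + 3 at i=9 is -240; so b_9 = 244.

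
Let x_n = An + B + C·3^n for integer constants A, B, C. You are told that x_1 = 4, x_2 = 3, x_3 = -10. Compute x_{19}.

Plug in n = 1, 2, 3: A + B + 3C = 4; 2A + B + 9C = 3; 3A + B + 27C = -10.
Subtracting the first from the second: A + 6C = -1.
Subtracting the second from the third: A + 18C = -13.
Solving: C = -1, A = 5, then B = 2.
So x_n = 5·n + 2 + (-1)·3^n; at n=19 this is -1162261370.

-1162261370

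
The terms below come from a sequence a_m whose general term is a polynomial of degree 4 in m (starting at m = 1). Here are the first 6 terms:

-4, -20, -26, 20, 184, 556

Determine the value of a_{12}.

15220

1st diffs: -16, -6, 46, 164, 372.
2nd diffs: 10, 52, 118, 208.
3rd diffs: 42, 66, 90.
4th diffs: 24, 24 (constant).
So a_m = m^4 - 3m^3 - 2m^2 - 4m + 4.
Evaluating at m = 12 gives a_{12} = 15220.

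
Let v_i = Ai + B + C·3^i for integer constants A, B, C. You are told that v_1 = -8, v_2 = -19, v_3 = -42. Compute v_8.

-6601

At i = 1, 2, 3: A + B + 3C = -8; 2A + B + 9C = -19; 3A + B + 27C = -42.
Subtracting the first from the second: A + 6C = -11.
Subtracting the second from the third: A + 18C = -23.
Solving: C = -1, A = -5, then B = 0.
So v_i = -5·i + 0 + (-1)·3^i; at i=8 this is -6601.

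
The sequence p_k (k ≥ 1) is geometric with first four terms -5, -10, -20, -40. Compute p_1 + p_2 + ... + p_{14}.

Common ratio r = 2.
p_k = (-5)·2^(k-1).
S = (-5)·(2^14 - 1)/(2 - 1) = (-5)·(16384 - 1)/(1) = -81915.

-81915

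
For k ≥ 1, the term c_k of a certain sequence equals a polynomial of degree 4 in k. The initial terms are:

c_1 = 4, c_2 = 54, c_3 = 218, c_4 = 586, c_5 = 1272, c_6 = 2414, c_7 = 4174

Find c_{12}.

1st diffs: 50, 164, 368, 686, 1142, 1760.
2nd diffs: 114, 204, 318, 456, 618.
3rd diffs: 90, 114, 138, 162.
4th diffs: 24, 24, 24 (constant).
Newton forward-difference form: c_k = 4 + 50·C(k-1,1) + 114·C(k-1,2) + 90·C(k-1,3) + 24·C(k-1,4).
At k = 12: k-1 = 11, so c_{12} = 4 + 550 + 6270 + 14850 + 7920 = 29594.

29594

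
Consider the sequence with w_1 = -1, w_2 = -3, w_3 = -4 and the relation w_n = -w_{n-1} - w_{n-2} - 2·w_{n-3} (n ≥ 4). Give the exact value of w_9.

Compute successive terms:
w_4 = 9  w_5 = 1  w_6 = -2  w_7 = -17  w_8 = 17  w_9 = 4.

4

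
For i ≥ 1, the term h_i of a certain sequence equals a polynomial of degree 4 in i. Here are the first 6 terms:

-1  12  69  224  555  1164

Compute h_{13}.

1st diffs: 13, 57, 155, 331, 609.
2nd diffs: 44, 98, 176, 278.
3rd diffs: 54, 78, 102.
4th diffs: 24, 24 (constant).
So h_i = i^4 - i^3 + 3i^2 - 4i.
Evaluating at i = 13 gives h_{13} = 26819.

26819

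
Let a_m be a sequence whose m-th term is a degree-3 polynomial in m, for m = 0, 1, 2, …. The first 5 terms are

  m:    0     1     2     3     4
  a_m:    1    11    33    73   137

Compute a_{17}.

5883

1st diffs: 10, 22, 40, 64.
2nd diffs: 12, 18, 24.
3rd diffs: 6, 6 (constant).
Newton forward-difference form: a_m = 1 + 10·C(m,1) + 12·C(m,2) + 6·C(m,3).
At m = 17: m = 17, so a_{17} = 1 + 170 + 1632 + 4080 = 5883.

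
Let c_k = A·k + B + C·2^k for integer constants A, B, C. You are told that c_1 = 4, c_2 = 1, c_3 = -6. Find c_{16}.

The three given values yield: A + B + 2C = 4; 2A + B + 4C = 1; 3A + B + 8C = -6.
Subtracting the first from the second: A + 2C = -3.
Subtracting the second from the third: A + 4C = -7.
Solving: C = -2, A = 1, then B = 7.
Hence c_{16} = 1·16 + 7 + (-2)·65536 = -131049.

-131049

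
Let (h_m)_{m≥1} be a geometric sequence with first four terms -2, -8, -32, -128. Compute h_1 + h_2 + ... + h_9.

Common ratio r = 4.
h_m = (-2)·4^(m-1).
S = (-2)·(4^9 - 1)/(4 - 1) = (-2)·(262144 - 1)/(3) = -174762.

-174762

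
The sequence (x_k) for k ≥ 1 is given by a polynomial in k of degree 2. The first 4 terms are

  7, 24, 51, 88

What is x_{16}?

1312

1st diffs: 17, 27, 37.
2nd diffs: 10, 10 (constant).
Newton forward-difference form: x_k = 7 + 17·C(k-1,1) + 10·C(k-1,2).
At k = 16: k-1 = 15, so x_{16} = 7 + 255 + 1050 = 1312.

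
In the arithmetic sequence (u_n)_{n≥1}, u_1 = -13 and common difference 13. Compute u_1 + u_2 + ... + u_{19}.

u_n = -13 + (n - 1)·13.
u_{19} = 221; S = 19·(-13 + 221)/2 = 1976.

1976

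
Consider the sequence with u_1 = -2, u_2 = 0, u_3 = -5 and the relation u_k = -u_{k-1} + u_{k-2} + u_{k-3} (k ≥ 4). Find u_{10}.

Iterate the recurrence:
u_4 = 3; u_5 = -8; u_6 = 6; u_7 = -11; u_8 = 9; u_9 = -14; u_{10} = 12.

12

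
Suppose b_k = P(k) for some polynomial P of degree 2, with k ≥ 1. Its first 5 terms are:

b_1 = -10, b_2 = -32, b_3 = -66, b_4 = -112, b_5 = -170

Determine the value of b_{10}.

-640

1st diffs: -22, -34, -46, -58.
2nd diffs: -12, -12, -12 (constant).
Newton forward-difference form: b_k = -10 + (-22)·C(k-1,1) + (-12)·C(k-1,2).
At k = 10: k-1 = 9, so b_{10} = -10 - 198 - 432 = -640.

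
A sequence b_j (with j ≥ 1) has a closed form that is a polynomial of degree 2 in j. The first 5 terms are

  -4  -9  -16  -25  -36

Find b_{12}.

-169

1st diffs: -5, -7, -9, -11.
2nd diffs: -2, -2, -2 (constant).
So b_j = -j^2 - 2j - 1.
Evaluating at j = 12 gives b_{12} = -169.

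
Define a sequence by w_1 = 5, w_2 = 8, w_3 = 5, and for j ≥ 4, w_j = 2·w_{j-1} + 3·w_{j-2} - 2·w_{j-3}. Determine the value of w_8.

1184

w_4 = 24;  w_5 = 47;  w_6 = 156;  w_7 = 405;  w_8 = 1184.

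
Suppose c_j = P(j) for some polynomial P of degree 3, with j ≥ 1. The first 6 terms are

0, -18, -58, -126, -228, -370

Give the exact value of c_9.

-1096

1st diffs: -18, -40, -68, -102, -142.
2nd diffs: -22, -28, -34, -40.
3rd diffs: -6, -6, -6 (constant).
So c_j = -j^3 - 5j^2 + 4j + 2.
Evaluating at j = 9 gives c_9 = -1096.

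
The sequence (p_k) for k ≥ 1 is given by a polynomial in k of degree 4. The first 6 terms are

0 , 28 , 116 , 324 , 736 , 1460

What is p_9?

1st diffs: 28, 88, 208, 412, 724.
2nd diffs: 60, 120, 204, 312.
3rd diffs: 60, 84, 108.
4th diffs: 24, 24 (constant).
Newton forward-difference form: p_k = 28·C(k-1,1) + 60·C(k-1,2) + 60·C(k-1,3) + 24·C(k-1,4).
At k = 9: k-1 = 8, so p_9 = 224 + 1680 + 3360 + 1680 = 6944.

6944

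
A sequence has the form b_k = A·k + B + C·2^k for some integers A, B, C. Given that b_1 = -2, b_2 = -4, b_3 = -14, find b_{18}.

-1048468

Write the equations: A + B + 2C = -2; 2A + B + 4C = -4; 3A + B + 8C = -14.
Subtracting the first from the second: A + 2C = -2.
Subtracting the second from the third: A + 4C = -10.
Solving: C = -4, A = 6, then B = 0.
So b_k = 6·k + 0 + (-4)·2^k; at k=18 this is -1048468.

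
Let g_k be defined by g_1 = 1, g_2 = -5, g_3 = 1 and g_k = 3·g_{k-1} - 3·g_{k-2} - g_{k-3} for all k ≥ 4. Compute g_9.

Applying the relation repeatedly:
g_4 = 17  g_5 = 53  g_6 = 107  g_7 = 145  g_8 = 61  g_9 = -359.

-359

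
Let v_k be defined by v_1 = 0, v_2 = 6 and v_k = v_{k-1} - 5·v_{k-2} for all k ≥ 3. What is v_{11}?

Compute successive terms:
v_3 = 6; v_4 = -24; v_5 = -54; v_6 = 66; v_7 = 336; v_8 = 6; v_9 = -1674; v_{10} = -1704; v_{11} = 6666.

6666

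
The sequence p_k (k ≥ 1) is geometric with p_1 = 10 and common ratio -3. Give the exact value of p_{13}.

p_k = 10·(-3)^(k-1).
p_{13} = 10·(-3)^12 = 5314410.

5314410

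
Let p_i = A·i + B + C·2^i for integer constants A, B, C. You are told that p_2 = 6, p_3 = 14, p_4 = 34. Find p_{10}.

3034

The three given values yield: 2A + B + 4C = 6; 3A + B + 8C = 14; 4A + B + 16C = 34.
Subtracting the first from the second: A + 4C = 8.
Subtracting the second from the third: A + 8C = 20.
Solving: C = 3, A = -4, then B = 2.
Therefore p_{10} = -40 + 2 + 3·1024 = 3034.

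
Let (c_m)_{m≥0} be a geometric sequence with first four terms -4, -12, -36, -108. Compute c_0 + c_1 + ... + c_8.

-39364

Common ratio r = 3.
c_m = (-4)·3^(m-0).
S = (-4)·(3^9 - 1)/(3 - 1) = (-4)·(19683 - 1)/(2) = -39364.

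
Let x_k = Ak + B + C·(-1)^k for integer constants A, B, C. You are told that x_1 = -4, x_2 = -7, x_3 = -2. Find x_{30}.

The three given values yield: A + B - C = -4; 2A + B + C = -7; 3A + B - C = -2.
Subtracting the first from the second: A + 2C = -3.
Subtracting the second from the third: A - 2C = 5.
Solving: C = -2, A = 1, then B = -7.
So x_k = 1·k + (-7) + (-2)·(-1)^k; at k=30 this is 21.

21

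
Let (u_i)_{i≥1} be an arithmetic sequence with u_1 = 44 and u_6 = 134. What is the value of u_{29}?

548

Common difference d = (134 - 44) / (6 - 1) = 18.
u_i = 44 + (i - 1)·18.
u_{29} = 44 + 28·18 = 548.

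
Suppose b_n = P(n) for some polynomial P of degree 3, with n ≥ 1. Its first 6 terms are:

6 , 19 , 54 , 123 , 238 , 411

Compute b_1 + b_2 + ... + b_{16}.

35816

1st diffs: 13, 35, 69, 115, 173.
2nd diffs: 22, 34, 46, 58.
3rd diffs: 12, 12, 12 (constant).
So b_n = 2n^3 - n^2 + 2n + 3.
Continuing: …, 654, 979, 1398, 1923, …, b_{16} = 7971.
Summing n = 1..16 (16 terms) gives 35816.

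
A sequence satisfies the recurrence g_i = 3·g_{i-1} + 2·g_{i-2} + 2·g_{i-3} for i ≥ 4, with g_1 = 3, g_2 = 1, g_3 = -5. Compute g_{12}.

-276967

Applying the relation repeatedly:
g_4 = -7;  g_5 = -29;  g_6 = -111;  g_7 = -405;  g_8 = -1495;  g_9 = -5517;  g_{10} = -20351;  g_{11} = -75077;  g_{12} = -276967.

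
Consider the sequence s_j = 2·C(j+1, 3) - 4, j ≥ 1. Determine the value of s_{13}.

724

C(14, 3) = 364, so s_{13} = 724.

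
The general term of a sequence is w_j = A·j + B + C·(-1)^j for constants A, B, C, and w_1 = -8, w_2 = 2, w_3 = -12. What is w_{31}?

The three given values yield: A + B - C = -8; 2A + B + C = 2; 3A + B - C = -12.
Subtracting the first from the second: A + 2C = 10.
Subtracting the second from the third: A - 2C = -14.
Solving: C = 6, A = -2, then B = 0.
So w_j = -2·j + 0 + 6·(-1)^j; at j=31 this is -68.

-68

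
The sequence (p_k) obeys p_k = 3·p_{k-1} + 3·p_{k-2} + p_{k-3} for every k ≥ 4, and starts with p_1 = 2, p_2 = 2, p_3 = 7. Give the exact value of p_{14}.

p_4 = 29  p_5 = 110  p_6 = 424  …  p_{11} = 357347  p_{12} = 1374829  p_{13} = 5289410  p_{14} = 20350064.

20350064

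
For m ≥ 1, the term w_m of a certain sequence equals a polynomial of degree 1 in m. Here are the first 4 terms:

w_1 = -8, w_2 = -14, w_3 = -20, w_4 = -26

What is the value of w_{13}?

-80

1st diffs: -6, -6, -6 (constant).
So w_m = -6m - 2.
Evaluating at m = 13 gives w_{13} = -80.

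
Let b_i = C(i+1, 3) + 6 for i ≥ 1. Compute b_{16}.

686

C(17, 3) = 680, so b_{16} = 686.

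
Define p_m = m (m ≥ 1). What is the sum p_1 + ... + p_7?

28

Over m = 1..7: Σm = 28.
Total = (1)·28 = 28.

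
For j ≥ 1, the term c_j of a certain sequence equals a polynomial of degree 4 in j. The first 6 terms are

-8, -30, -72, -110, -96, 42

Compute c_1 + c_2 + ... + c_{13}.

1st diffs: -22, -42, -38, 14, 138.
2nd diffs: -20, 4, 52, 124.
3rd diffs: 24, 48, 72.
4th diffs: 24, 24 (constant).
So c_j = j^4 - 6j^3 + j^2 + 2j - 6.
Continuing: …, 400, 1098, 2280, 4114, …, c_{13} = 15568.
Summing j = 1..13 (13 terms) gives 40508.

40508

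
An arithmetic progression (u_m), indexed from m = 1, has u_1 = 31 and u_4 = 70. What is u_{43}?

Common difference d = (70 - 31) / (4 - 1) = 13.
u_m = 31 + (m - 1)·13.
u_{43} = 31 + 42·13 = 577.

577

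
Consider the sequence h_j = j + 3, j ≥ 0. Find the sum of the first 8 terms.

Over j = 0..7: Σj = 28.
Total = (1)·28 + (3)·8 = 52.

52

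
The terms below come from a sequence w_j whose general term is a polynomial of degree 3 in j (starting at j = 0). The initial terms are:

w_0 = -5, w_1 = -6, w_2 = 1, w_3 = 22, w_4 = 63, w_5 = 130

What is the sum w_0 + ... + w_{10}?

1st diffs: -1, 7, 21, 41, 67.
2nd diffs: 8, 14, 20, 26.
3rd diffs: 6, 6, 6 (constant).
Newton forward-difference form: w_j = -5 + (-1)·C(j,1) + 8·C(j,2) + 6·C(j,3).
Continuing: …, 229, 366, 547, 778, …, w_{10} = 1065.
Summing j = 0..10 (11 terms) gives 3190.

3190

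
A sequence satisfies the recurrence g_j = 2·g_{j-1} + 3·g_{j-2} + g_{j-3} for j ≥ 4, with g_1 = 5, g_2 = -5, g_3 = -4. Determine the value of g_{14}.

Step forward from the initial values:
g_4 = -18;  g_5 = -53;  g_6 = -164;  …;  g_{11} = -45418;  g_{12} = -139869;  g_{13} = -430740;  g_{14} = -1326505.

-1326505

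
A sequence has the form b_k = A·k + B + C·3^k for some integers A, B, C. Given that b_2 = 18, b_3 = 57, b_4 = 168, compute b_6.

1470

At k = 2, 3, 4: 2A + B + 9C = 18; 3A + B + 27C = 57; 4A + B + 81C = 168.
Subtracting the first from the second: A + 18C = 39.
Subtracting the second from the third: A + 54C = 111.
Solving: C = 2, A = 3, then B = -6.
Therefore b_6 = 18 + (-6) + 2·729 = 1470.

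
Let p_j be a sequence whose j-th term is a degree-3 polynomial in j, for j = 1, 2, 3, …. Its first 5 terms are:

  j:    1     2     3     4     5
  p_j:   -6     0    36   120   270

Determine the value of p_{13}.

1st diffs: 6, 36, 84, 150.
2nd diffs: 30, 48, 66.
3rd diffs: 18, 18 (constant).
Newton forward-difference form: p_j = -6 + 6·C(j-1,1) + 30·C(j-1,2) + 18·C(j-1,3).
At j = 13: j-1 = 12, so p_{13} = -6 + 72 + 1980 + 3960 = 6006.

6006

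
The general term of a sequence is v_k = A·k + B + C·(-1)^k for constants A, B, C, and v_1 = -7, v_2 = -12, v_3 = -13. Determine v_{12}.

-42

Write the equations: A + B - C = -7; 2A + B + C = -12; 3A + B - C = -13.
Subtracting the first from the second: A + 2C = -5.
Subtracting the second from the third: A - 2C = -1.
Solving: C = -1, A = -3, then B = -5.
So v_k = -3·k + (-5) + (-1)·(-1)^k; at k=12 this is -42.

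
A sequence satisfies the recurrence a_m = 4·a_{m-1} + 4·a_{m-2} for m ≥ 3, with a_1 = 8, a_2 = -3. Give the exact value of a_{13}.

Applying the relation repeatedly:
a_3 = 20; a_4 = 68; a_5 = 352; …; a_{10} = 914688; a_{11} = 4416512; a_{12} = 21324800; a_{13} = 102965248.

102965248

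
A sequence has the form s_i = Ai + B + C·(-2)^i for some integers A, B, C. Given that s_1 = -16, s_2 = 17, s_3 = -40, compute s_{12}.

Plug in i = 1, 2, 3: A + B - 2C = -16; 2A + B + 4C = 17; 3A + B - 8C = -40.
Subtracting the first from the second: A + 6C = 33.
Subtracting the second from the third: A - 12C = -57.
Solving: C = 5, A = 3, then B = -9.
Hence s_{12} = 3·12 + (-9) + 5·4096 = 20507.

20507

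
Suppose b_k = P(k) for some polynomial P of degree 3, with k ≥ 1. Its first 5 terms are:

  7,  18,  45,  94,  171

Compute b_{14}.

1st diffs: 11, 27, 49, 77.
2nd diffs: 16, 22, 28.
3rd diffs: 6, 6 (constant).
So b_k = k^3 + 2k^2 - 2k + 6.
Evaluating at k = 14 gives b_{14} = 3114.

3114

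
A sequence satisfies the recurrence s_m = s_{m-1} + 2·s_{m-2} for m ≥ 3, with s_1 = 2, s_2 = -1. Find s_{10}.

169

Applying the relation repeatedly:
s_3 = 3, s_4 = 1, s_5 = 7, s_6 = 9, s_7 = 23, s_8 = 41, s_9 = 87, s_{10} = 169.
(Characteristic roots are 2 and -1.)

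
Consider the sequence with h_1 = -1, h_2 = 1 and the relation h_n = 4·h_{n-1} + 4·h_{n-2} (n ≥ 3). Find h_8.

1856

h_3 = 0; h_4 = 4; h_5 = 16; h_6 = 80; h_7 = 384; h_8 = 1856.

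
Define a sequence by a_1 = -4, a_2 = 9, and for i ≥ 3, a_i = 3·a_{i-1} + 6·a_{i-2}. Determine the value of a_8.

18711

a_3 = 3; a_4 = 63; a_5 = 207; a_6 = 999; a_7 = 4239; a_8 = 18711.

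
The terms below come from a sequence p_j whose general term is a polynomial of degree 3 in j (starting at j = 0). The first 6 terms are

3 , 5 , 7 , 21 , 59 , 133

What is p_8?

691

1st diffs: 2, 2, 14, 38, 74.
2nd diffs: 0, 12, 24, 36.
3rd diffs: 12, 12, 12 (constant).
Newton forward-difference form: p_j = 3 + 2·C(j,1) + 12·C(j,3).
At j = 8: j = 8, so p_8 = 3 + 16 + 672 = 691.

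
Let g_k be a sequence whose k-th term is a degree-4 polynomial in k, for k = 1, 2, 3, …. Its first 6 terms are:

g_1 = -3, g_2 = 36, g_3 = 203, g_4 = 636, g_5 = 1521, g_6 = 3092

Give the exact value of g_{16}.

1st diffs: 39, 167, 433, 885, 1571.
2nd diffs: 128, 266, 452, 686.
3rd diffs: 138, 186, 234.
4th diffs: 48, 48 (constant).
So g_k = 2k^4 + 3k^3 - 4k^2 - 4.
Evaluating at k = 16 gives g_{16} = 142332.

142332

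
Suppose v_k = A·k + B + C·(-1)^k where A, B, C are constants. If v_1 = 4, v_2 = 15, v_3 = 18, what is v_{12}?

At k = 1, 2, 3: A + B - C = 4; 2A + B + C = 15; 3A + B - C = 18.
Subtracting the first from the second: A + 2C = 11.
Subtracting the second from the third: A - 2C = 3.
Solving: C = 2, A = 7, then B = -1.
So v_k = 7·k + (-1) + 2·(-1)^k; at k=12 this is 85.

85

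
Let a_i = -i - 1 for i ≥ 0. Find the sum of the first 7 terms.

Over i = 0..6: Σi = 21.
Total = (-1)·21 + (-1)·7 = -28.

-28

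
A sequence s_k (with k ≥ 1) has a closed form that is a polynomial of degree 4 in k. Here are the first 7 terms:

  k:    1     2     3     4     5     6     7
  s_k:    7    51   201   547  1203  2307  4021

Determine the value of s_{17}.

1st diffs: 44, 150, 346, 656, 1104, 1714.
2nd diffs: 106, 196, 310, 448, 610.
3rd diffs: 90, 114, 138, 162.
4th diffs: 24, 24, 24 (constant).
Newton forward-difference form: s_k = 7 + 44·C(k-1,1) + 106·C(k-1,2) + 90·C(k-1,3) + 24·C(k-1,4).
At k = 17: k-1 = 16, so s_{17} = 7 + 704 + 12720 + 50400 + 43680 = 107511.

107511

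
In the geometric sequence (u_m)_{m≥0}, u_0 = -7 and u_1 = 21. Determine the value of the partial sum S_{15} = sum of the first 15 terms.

Common ratio r = -3.
u_m = (-7)·(-3)^(m-0).
S = (-7)·((-3)^15 - 1)/(-3 - 1) = (-7)·(-14348907 - 1)/(-4) = -25110589.

-25110589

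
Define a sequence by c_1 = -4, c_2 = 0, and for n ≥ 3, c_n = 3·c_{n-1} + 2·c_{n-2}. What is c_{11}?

Step forward from the initial values:
c_3 = -8; c_4 = -24; c_5 = -88; c_6 = -312; c_7 = -1112; c_8 = -3960; c_9 = -14104; c_{10} = -50232; c_{11} = -178904.

-178904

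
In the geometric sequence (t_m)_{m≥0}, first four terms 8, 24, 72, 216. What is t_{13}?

Common ratio r = 3.
t_m = 8·3^(m-0).
t_{13} = 8·3^13 = 12754584.

12754584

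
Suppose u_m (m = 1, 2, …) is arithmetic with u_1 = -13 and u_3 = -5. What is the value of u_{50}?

Common difference d = (-5 - (-13)) / (3 - 1) = 4.
u_m = -13 + (m - 1)·4.
u_{50} = -13 + 49·4 = 183.

183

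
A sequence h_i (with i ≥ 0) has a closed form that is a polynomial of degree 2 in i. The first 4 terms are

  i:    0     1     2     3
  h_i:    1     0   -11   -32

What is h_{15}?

-1064

1st diffs: -1, -11, -21.
2nd diffs: -10, -10 (constant).
Newton forward-difference form: h_i = 1 + (-1)·C(i,1) + (-10)·C(i,2).
At i = 15: i = 15, so h_{15} = 1 - 15 - 1050 = -1064.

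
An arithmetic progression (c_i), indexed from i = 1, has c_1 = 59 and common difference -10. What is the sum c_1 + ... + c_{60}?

c_i = 59 + (i - 1)·(-10).
c_{60} = -531; S = 60·(59 + (-531))/2 = -14160.

-14160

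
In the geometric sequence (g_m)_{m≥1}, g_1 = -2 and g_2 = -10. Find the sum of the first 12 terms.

Common ratio r = 5.
g_m = (-2)·5^(m-1).
S = (-2)·(5^12 - 1)/(5 - 1) = (-2)·(244140625 - 1)/(4) = -122070312.

-122070312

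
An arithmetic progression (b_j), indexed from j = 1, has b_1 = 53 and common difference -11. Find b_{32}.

b_j = 53 + (j - 1)·(-11).
b_{32} = 53 + 31·(-11) = -288.

-288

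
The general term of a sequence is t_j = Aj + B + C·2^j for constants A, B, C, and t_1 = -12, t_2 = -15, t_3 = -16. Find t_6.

25

At j = 1, 2, 3: A + B + 2C = -12; 2A + B + 4C = -15; 3A + B + 8C = -16.
Subtracting the first from the second: A + 2C = -3.
Subtracting the second from the third: A + 4C = -1.
Solving: C = 1, A = -5, then B = -9.
So t_j = -5·j + (-9) + 1·2^j; at j=6 this is 25.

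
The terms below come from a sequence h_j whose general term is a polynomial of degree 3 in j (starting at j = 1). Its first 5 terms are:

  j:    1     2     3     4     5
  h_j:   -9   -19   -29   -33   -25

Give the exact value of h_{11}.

611

1st diffs: -10, -10, -4, 8.
2nd diffs: 0, 6, 12.
3rd diffs: 6, 6 (constant).
Newton forward-difference form: h_j = -9 + (-10)·C(j-1,1) + 6·C(j-1,3).
At j = 11: j-1 = 10, so h_{11} = -9 - 100 + 720 = 611.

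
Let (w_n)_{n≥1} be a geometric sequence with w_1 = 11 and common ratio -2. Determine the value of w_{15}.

w_n = 11·(-2)^(n-1).
w_{15} = 11·(-2)^14 = 180224.

180224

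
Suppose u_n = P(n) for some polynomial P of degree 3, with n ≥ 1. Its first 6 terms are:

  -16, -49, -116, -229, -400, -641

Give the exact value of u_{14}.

1st diffs: -33, -67, -113, -171, -241.
2nd diffs: -34, -46, -58, -70.
3rd diffs: -12, -12, -12 (constant).
Newton forward-difference form: u_n = -16 + (-33)·C(n-1,1) + (-34)·C(n-1,2) + (-12)·C(n-1,3).
At n = 14: n-1 = 13, so u_{14} = -16 - 429 - 2652 - 3432 = -6529.

-6529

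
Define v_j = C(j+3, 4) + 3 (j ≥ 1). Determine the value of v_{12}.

C(15, 4) = 1365, so v_{12} = 1368.

1368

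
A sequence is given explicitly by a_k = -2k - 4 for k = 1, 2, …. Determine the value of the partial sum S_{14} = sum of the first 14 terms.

Over k = 1..14: Σk = 105.
Total = (-2)·105 + (-4)·14 = -266.

-266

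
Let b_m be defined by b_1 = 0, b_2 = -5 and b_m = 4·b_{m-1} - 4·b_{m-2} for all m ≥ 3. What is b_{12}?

-56320

Compute successive terms:
b_3 = -20; b_4 = -60; b_5 = -160; b_6 = -400; b_7 = -960; b_8 = -2240; b_9 = -5120; b_{10} = -11520; b_{11} = -25600; b_{12} = -56320.
(Characteristic roots are 2 and 2.)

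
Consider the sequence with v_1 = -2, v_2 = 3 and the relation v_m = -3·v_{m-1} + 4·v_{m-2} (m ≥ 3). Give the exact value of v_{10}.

262143

Applying the relation repeatedly:
v_3 = -17; v_4 = 63; v_5 = -257; v_6 = 1023; v_7 = -4097; v_8 = 16383; v_9 = -65537; v_{10} = 262143.
(Characteristic roots are 1 and -4.)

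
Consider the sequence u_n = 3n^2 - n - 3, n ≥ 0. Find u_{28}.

u_{28} = 3·28^2 - 1·28 - 3 = 2321.

2321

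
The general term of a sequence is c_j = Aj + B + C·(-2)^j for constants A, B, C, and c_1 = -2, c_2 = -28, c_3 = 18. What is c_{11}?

Plug in j = 1, 2, 3: A + B - 2C = -2; 2A + B + 4C = -28; 3A + B - 8C = 18.
Subtracting the first from the second: A + 6C = -26.
Subtracting the second from the third: A - 12C = 46.
Solving: C = -4, A = -2, then B = -8.
Hence c_{11} = -2·11 + (-8) + (-4)·(-2048) = 8162.

8162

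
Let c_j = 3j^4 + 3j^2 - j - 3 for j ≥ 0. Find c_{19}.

c_{19} = 3·19^4 + 3·19^2 - 1·19 - 3 = 392024.

392024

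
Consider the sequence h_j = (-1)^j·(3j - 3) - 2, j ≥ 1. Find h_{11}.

(-1)^11 = -1; 3j - 3 at j=11 is 30; so h_{11} = -32.

-32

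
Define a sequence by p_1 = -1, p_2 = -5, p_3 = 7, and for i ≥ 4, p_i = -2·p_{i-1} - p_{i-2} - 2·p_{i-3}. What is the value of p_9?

305

Applying the relation repeatedly:
p_4 = -7;  p_5 = 17;  p_6 = -41;  p_7 = 79;  p_8 = -151;  p_9 = 305.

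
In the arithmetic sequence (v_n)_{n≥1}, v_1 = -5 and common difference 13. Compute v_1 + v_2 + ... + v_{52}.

16978

v_n = -5 + (n - 1)·13.
v_{52} = 658; S = 52·(-5 + 658)/2 = 16978.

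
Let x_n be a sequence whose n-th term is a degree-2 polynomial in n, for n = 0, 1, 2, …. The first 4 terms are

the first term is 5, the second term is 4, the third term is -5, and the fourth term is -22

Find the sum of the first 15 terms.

-3670

1st diffs: -1, -9, -17.
2nd diffs: -8, -8 (constant).
Newton forward-difference form: x_n = 5 + (-1)·C(n,1) + (-8)·C(n,2).
Continuing: …, -47, -80, -121, -170, …, x_{14} = -737.
Summing n = 0..14 (15 terms) gives -3670.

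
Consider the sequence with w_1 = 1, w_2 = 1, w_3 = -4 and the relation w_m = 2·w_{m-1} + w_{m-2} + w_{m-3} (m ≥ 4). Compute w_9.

-655

Iterate the recurrence:
w_4 = -6; w_5 = -15; w_6 = -40; w_7 = -101; w_8 = -257; w_9 = -655.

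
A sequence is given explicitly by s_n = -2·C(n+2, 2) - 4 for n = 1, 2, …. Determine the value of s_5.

C(7, 2) = 21, so s_5 = -46.

-46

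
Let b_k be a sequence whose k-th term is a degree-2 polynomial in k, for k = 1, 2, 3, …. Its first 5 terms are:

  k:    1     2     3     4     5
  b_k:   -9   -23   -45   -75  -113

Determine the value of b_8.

1st diffs: -14, -22, -30, -38.
2nd diffs: -8, -8, -8 (constant).
Newton forward-difference form: b_k = -9 + (-14)·C(k-1,1) + (-8)·C(k-1,2).
At k = 8: k-1 = 7, so b_8 = -9 - 98 - 168 = -275.

-275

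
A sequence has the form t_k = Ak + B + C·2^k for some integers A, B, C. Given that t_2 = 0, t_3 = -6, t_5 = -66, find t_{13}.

-24498

Plug in k = 2, 3, 5: 2A + B + 4C = 0; 3A + B + 8C = -6; 5A + B + 32C = -66.
Subtracting the first from the second: A + 4C = -6.
Subtracting the second from the third: 2A + 24C = -60.
Solving: C = -3, A = 6, then B = 0.
So t_k = 6·k + 0 + (-3)·2^k; at k=13 this is -24498.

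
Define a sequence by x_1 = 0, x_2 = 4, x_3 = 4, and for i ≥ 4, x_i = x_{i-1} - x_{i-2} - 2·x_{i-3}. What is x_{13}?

-360

Applying the relation repeatedly:
x_4 = 0  x_5 = -12  x_6 = -20  x_7 = -8  x_8 = 36  x_9 = 84  x_{10} = 64  x_{11} = -92  x_{12} = -324  x_{13} = -360.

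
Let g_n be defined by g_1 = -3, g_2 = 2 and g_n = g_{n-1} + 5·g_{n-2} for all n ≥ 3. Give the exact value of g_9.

g_3 = -13; g_4 = -3; g_5 = -68; g_6 = -83; g_7 = -423; g_8 = -838; g_9 = -2953.

-2953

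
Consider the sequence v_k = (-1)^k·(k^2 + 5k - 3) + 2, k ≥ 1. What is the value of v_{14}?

265

(-1)^14 = 1; k^2 + 5k - 3 at k=14 is 263; so v_{14} = 265.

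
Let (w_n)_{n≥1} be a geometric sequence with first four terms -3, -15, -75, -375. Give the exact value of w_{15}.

Common ratio r = 5.
w_n = (-3)·5^(n-1).
w_{15} = (-3)·5^14 = -18310546875.

-18310546875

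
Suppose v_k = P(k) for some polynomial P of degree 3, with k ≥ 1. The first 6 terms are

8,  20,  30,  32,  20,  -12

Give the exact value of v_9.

1st diffs: 12, 10, 2, -12, -32.
2nd diffs: -2, -8, -14, -20.
3rd diffs: -6, -6, -6 (constant).
So v_k = -k^3 + 5k^2 + 4k.
Evaluating at k = 9 gives v_9 = -288.

-288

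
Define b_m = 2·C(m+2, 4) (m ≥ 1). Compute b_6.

140

C(8, 4) = 70, so b_6 = 140.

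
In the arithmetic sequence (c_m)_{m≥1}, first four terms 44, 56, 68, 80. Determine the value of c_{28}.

368

Common difference d = 12.
c_m = 44 + (m - 1)·12.
c_{28} = 44 + 27·12 = 368.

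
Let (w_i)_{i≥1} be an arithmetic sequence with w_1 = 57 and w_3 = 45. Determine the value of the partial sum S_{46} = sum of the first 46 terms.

-3588

Common difference d = (45 - 57) / (3 - 1) = -6.
w_i = 57 + (i - 1)·(-6).
w_{46} = -213; S = 46·(57 + (-213))/2 = -3588.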